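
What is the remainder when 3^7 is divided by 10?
By repeated squaring mod 10: 3^{1}≡3, 3^{2}≡9, 3^{4}≡1. Then 3^{7} = 3^{4+2+1} ≡ 1 × 9 × 3 ≡ 7 mod 10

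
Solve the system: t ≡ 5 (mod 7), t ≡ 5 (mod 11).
M = 7 × 11 = 77. M₁ = 11, y₁ ≡ 2 (mod 7). M₂ = 7, y₂ ≡ 8 (mod 11). t = 5×11×2 + 5×7×8 ≡ 5 (mod 77)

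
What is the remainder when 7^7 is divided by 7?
By repeated squaring mod 7: 7^{1}≡0, 7^{2}≡0, 7^{4}≡0. Then 7^{7} = 7^{4+2+1} ≡ 0 × 0 × 0 ≡ 0 mod 7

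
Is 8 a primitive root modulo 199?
8^{33} ≡ 1 mod 199 and 33 < 198, so ord_199(8) = 33 ≠ 198 and 8 is not a primitive root.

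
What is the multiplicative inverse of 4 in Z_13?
Since 13 is prime, by Fermat 4^(-1) ≡ 4^{11} ≡ 10 (mod 13). Verify: 4 × 10 = 40 ≡ 1 (mod 13)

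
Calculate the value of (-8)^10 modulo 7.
Using Fermat: (-8)^{6} ≡ 1 mod 7. 10 ≡ 4 mod 6. So (-8)^{10} ≡ (-8)^{4} ≡ 1 mod 7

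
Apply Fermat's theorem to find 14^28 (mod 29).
By Fermat's Little Theorem, 14^{28} ≡ 1 (mod 29) since 29 is prime and gcd(14, 29) = 1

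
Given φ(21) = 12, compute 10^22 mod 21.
By Euler: 10^{12} ≡ 1 mod 21 since gcd(10, 21) = 1. 22 = 1×12 + 10. So 10^{22} ≡ 10^{10} ≡ 4 mod 21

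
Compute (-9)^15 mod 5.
Using Fermat: (-9)^{4} ≡ 1 (mod 5). 15 ≡ 3 (mod 4). So (-9)^{15} ≡ (-9)^{3} ≡ 1 (mod 5)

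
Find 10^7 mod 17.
By repeated squaring mod 17: 10^{1}≡10, 10^{2}≡15, 10^{4}≡4. Then 10^{7} = 10^{4+2+1} ≡ 4 × 15 × 10 ≡ 5 mod 17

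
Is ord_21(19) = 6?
Powers of 19 mod 21: 19^1≡19, 19^2≡4, 19^3≡13, 19^4≡16, 19^5≡10, 19^6≡1. First k with 19^k≡1 is k=6. Yes, ord_21(19) = 6.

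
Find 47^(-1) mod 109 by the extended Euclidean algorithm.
Extended GCD: 47(-51) + 109(22) = 1. So 47^(-1) ≡ -51 ≡ 58 mod 109. Verify: 47 × 58 = 2726 ≡ 1 mod 109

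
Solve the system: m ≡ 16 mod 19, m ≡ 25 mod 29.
M = 19 × 29 = 551. M₁ = 29, y₁ ≡ 2 mod 19. M₂ = 19, y₂ ≡ 26 mod 29. m = 16×29×2 + 25×19×26 ≡ 54 mod 551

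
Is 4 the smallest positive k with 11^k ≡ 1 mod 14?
Powers of 11 mod 14: 11^1≡11, 11^2≡9, 11^3≡1. Already 11^3≡1, so the order is 3 < 4. No, the actual order is 3.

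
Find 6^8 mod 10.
By repeated squaring mod 10: 6^{1}≡6, 6^{2}≡6, 6^{4}≡6, 6^{8}≡6. So 6^{8} ≡ 6 mod 10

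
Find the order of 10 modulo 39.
Powers of 10 mod 39: 10^1≡10, 10^2≡22, 10^3≡25, 10^4≡16, 10^5≡4, 10^6≡1. So the order of 10 is 6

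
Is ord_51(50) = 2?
Powers of 50 mod 51: 50^1≡50, 50^2≡1. First k with 50^k≡1 is k=2. Yes, ord_51(50) = 2.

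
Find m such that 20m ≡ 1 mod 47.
Since 47 is prime, by Fermat 20^(-1) ≡ 20^{45} ≡ 40 mod 47. Verify: 20 × 40 = 800 ≡ 1 mod 47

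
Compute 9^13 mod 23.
By repeated squaring mod 23: 9^{1}≡9, 9^{2}≡12, 9^{4}≡6, 9^{8}≡13. Then 9^{13} = 9^{8+4+1} ≡ 13 × 6 × 9 ≡ 12 mod 23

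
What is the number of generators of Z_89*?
There are φ(89-1) = φ(88) = 40 primitive roots modulo 89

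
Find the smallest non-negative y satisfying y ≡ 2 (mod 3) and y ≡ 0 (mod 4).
M = 3 × 4 = 12. M₁ = 4, y₁ ≡ 1 (mod 3). M₂ = 3, y₂ ≡ 3 (mod 4). y = 2×4×1 + 0×3×3 ≡ 8 (mod 12)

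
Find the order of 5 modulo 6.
Powers of 5 mod 6: 5^1≡5, 5^2≡1. Order = 2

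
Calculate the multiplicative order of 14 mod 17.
Powers of 14 mod 17: 14^1≡14, 14^2≡9, 14^3≡7, 14^4≡13, 14^5≡12, 14^6≡15, 14^7≡6, 14^8≡16, 14^9≡3, 14^10≡8, 14^11≡10, 14^12≡4, 14^13≡5, 14^14≡2, 14^15≡11, 14^16≡1. ord_17(14) = 16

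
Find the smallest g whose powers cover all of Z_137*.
g = 3. Powers: [3, 9, 27, 81, 106, 44, ...] generates all 136 non-zero residues.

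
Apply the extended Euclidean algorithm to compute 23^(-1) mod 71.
Extended GCD: 23(34) + 71(-11) = 1. So 23^(-1) ≡ 34 (mod 71). Verify: 23 × 34 = 782 ≡ 1 (mod 71)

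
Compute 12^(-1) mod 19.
Since 19 is prime, by Fermat 12^(-1) ≡ 12^{17} ≡ 8 mod 19. Verify: 12 × 8 = 96 ≡ 1 mod 19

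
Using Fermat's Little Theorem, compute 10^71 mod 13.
By Fermat: 10^{12} ≡ 1 (mod 13). 71 = 5×12 + 11. So 10^{71} ≡ 10^{11} ≡ 4 (mod 13)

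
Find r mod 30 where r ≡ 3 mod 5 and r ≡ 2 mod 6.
M = 5 × 6 = 30. M₁ = 6, y₁ ≡ 1 mod 5. M₂ = 5, y₂ ≡ 5 mod 6. r = 3×6×1 + 2×5×5 ≡ 8 mod 30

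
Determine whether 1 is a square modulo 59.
By Euler's criterion: 1^{29} ≡ 1 (mod 59). Since this equals 1, 1 is a QR.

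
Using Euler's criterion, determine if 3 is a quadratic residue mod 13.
By Euler's criterion: 3^{6} ≡ 1 (mod 13). Since this equals 1, 3 is a QR.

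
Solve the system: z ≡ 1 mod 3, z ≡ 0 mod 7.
M = 3 × 7 = 21. M₁ = 7, y₁ ≡ 1 mod 3. M₂ = 3, y₂ ≡ 5 mod 7. z = 1×7×1 + 0×3×5 ≡ 7 mod 21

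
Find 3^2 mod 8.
3^{2} = 9 ≡ 1 mod 8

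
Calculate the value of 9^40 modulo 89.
By repeated squaring mod 89: 9^{1}≡9, 9^{2}≡81, 9^{4}≡64, 9^{8}≡2, 9^{16}≡4, 9^{32}≡16. Then 9^{40} = 9^{32+8} ≡ 16 × 2 ≡ 32 mod 89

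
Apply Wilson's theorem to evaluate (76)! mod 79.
(78)! = (76)! × (77) × (78) ≡ -1 mod 79. So (76)! ≡ -1 × [(78)(77)]^(-1) ≡ 39 mod 79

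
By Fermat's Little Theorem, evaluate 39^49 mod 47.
By Fermat: 39^{46} ≡ 1 mod 47. So 39^{49} = 39^{46} · 39^{3} ≡ 39^{3} ≡ 5 mod 47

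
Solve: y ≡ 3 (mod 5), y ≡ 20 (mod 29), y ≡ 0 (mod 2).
M = 5 × 29 × 2 = 290. M₁ = 58, y₁ ≡ 2 (mod 5). M₂ = 10, y₂ ≡ 3 (mod 29). M₃ = 145, y₃ ≡ 1 (mod 2). y = 3×58×2 + 20×10×3 + 0×145×1 ≡ 78 (mod 290)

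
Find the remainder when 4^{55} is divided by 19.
By Fermat: 4^{18} ≡ 1 mod 19. 55 = 3×18 + 1. So 4^{55} ≡ 4^{1} ≡ 4 mod 19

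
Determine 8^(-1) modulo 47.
Since 47 is prime, by Fermat 8^(-1) ≡ 8^{45} ≡ 6 (mod 47). Verify: 8 × 6 = 48 ≡ 1 (mod 47)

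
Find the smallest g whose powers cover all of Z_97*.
g = 5. Powers: [5, 25, 28, 43, 21, 8, 40, 6, 30, ...] generates all 96 non-zero residues.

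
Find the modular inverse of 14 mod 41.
Since 41 is prime, by Fermat 14^(-1) ≡ 14^{39} ≡ 3 mod 41. Verify: 14 × 3 = 42 ≡ 1 mod 41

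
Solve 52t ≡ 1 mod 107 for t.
Since 107 is prime, by Fermat 52^(-1) ≡ 52^{105} ≡ 35 mod 107. Verify: 52 × 35 = 1820 ≡ 1 mod 107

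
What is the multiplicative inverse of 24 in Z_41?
Since 41 is prime, by Fermat 24^(-1) ≡ 24^{39} ≡ 12 mod 41. Verify: 24 × 12 = 288 ≡ 1 mod 41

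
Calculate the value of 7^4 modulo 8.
7^{4} = 2401 ≡ 1 mod 8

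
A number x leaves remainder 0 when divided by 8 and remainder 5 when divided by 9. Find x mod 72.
M = 8 × 9 = 72. M₁ = 9, y₁ ≡ 1 mod 8. M₂ = 8, y₂ ≡ 8 mod 9. x = 0×9×1 + 5×8×8 ≡ 32 mod 72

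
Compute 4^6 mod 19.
By repeated squaring mod 19: 4^{1}≡4, 4^{2}≡16, 4^{4}≡9. Then 4^{6} = 4^{4+2} ≡ 9 × 16 ≡ 11 mod 19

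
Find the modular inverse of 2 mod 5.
Since 5 is prime, by Fermat 2^(-1) ≡ 2^{3} ≡ 3 mod 5. Verify: 2 × 3 = 6 ≡ 1 mod 5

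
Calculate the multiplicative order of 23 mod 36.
Powers of 23 mod 36: 23^1≡23, 23^2≡25, 23^3≡35, 23^4≡13, 23^5≡11, 23^6≡1. ord_36(23) = 6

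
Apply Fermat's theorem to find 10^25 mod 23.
By Fermat: 10^{22} ≡ 1 mod 23. So 10^{25} = 10^{22} · 10^{3} ≡ 10^{3} ≡ 11 mod 23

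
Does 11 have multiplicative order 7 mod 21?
Powers of 11 mod 21: 11^1≡11, 11^2≡16, 11^3≡8, 11^4≡4, 11^5≡2, 11^6≡1. Already 11^6≡1, so the order is 6 < 7. No, the actual order is 6.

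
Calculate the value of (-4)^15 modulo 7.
Using Fermat: (-4)^{6} ≡ 1 mod 7. 15 ≡ 3 mod 6. So (-4)^{15} ≡ (-4)^{3} ≡ 6 mod 7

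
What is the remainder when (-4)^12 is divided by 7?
Using Fermat: (-4)^{6} ≡ 1 mod 7. 12 ≡ 0 mod 6. So (-4)^{12} ≡ (-4)^{0} ≡ 1 mod 7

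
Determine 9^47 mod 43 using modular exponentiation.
Using Fermat: 9^{42} ≡ 1 (mod 43). 47 ≡ 5 (mod 42). So 9^{47} ≡ 9^{5} ≡ 10 (mod 43)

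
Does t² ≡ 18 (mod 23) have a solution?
By Euler's criterion: 18^{11} ≡ 1 (mod 23). Since this equals 1, 18 is a QR.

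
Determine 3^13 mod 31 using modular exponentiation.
By repeated squaring mod 31: 3^{1}≡3, 3^{2}≡9, 3^{4}≡19, 3^{8}≡20. Then 3^{13} = 3^{8+4+1} ≡ 20 × 19 × 3 ≡ 24 mod 31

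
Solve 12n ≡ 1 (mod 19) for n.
Since 19 is prime, by Fermat 12^(-1) ≡ 12^{17} ≡ 8 (mod 19). Verify: 12 × 8 = 96 ≡ 1 (mod 19)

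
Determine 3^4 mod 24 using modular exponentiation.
3^{4} = 81 ≡ 9 mod 24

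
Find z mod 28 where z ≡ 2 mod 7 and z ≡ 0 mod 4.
M = 7 × 4 = 28. M₁ = 4, y₁ ≡ 2 mod 7. M₂ = 7, y₂ ≡ 3 mod 4. z = 2×4×2 + 0×7×3 ≡ 16 mod 28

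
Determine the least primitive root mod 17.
g = 3. For each prime q|16: 3^{8}≡16, none ≡ 1, so ord_17(3) = 16 and 3 is a primitive root.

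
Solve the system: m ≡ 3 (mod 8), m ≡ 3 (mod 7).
M = 8 × 7 = 56. M₁ = 7, y₁ ≡ 7 (mod 8). M₂ = 8, y₂ ≡ 1 (mod 7). m = 3×7×7 + 3×8×1 ≡ 3 (mod 56)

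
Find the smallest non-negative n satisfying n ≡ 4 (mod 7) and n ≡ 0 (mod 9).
M = 7 × 9 = 63. M₁ = 9, y₁ ≡ 4 (mod 7). M₂ = 7, y₂ ≡ 4 (mod 9). n = 4×9×4 + 0×7×4 ≡ 18 (mod 63)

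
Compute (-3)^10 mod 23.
By repeated squaring (mod 23): (-3)^{1}≡20, (-3)^{2}≡9, (-3)^{4}≡12, (-3)^{8}≡6. Then (-3)^{10} = (-3)^{8+2} ≡ 6 × 9 ≡ 8 (mod 23)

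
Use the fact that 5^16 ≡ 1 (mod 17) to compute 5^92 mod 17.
By Fermat: 5^{16} ≡ 1 (mod 17). 92 = 5×16 + 12. So 5^{92} ≡ 5^{12} ≡ 4 (mod 17)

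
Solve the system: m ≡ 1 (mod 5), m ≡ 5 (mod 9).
M = 5 × 9 = 45. M₁ = 9, y₁ ≡ 4 (mod 5). M₂ = 5, y₂ ≡ 2 (mod 9). m = 1×9×4 + 5×5×2 ≡ 41 (mod 45)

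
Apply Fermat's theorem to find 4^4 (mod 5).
By Fermat's Little Theorem, 4^{4} ≡ 1 (mod 5) since 5 is prime and gcd(4, 5) = 1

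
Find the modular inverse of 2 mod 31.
Since 31 is prime, by Fermat 2^(-1) ≡ 2^{29} ≡ 16 mod 31. Verify: 2 × 16 = 32 ≡ 1 mod 31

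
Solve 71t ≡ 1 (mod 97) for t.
Since 97 is prime, by Fermat 71^(-1) ≡ 71^{95} ≡ 41 (mod 97). Verify: 71 × 41 = 2911 ≡ 1 (mod 97)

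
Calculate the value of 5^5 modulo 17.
By repeated squaring (mod 17): 5^{1}≡5, 5^{2}≡8, 5^{4}≡13. Then 5^{5} = 5^{4+1} ≡ 13 × 5 ≡ 14 (mod 17)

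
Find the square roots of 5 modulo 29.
The square roots of 5 mod 29 are 18 and 11. Verify: 18² = 324 ≡ 5 mod 29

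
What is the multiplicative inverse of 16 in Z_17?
Since 17 is prime, by Fermat 16^(-1) ≡ 16^{15} ≡ 16 (mod 17). Verify: 16 × 16 = 256 ≡ 1 (mod 17)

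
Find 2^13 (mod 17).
By repeated squaring (mod 17): 2^{1}≡2, 2^{2}≡4, 2^{4}≡16, 2^{8}≡1. Then 2^{13} = 2^{8+4+1} ≡ 1 × 16 × 2 ≡ 15 (mod 17)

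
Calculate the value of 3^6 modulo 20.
By repeated squaring (mod 20): 3^{1}≡3, 3^{2}≡9, 3^{4}≡1. Then 3^{6} = 3^{4+2} ≡ 1 × 9 ≡ 9 (mod 20)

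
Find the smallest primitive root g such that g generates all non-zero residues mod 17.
g = 3. For each prime q|16: 3^{8}≡16, none ≡ 1, so ord_17(3) = 16 and 3 is a primitive root.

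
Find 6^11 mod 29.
By repeated squaring mod 29: 6^{1}≡6, 6^{2}≡7, 6^{4}≡20, 6^{8}≡23. Then 6^{11} = 6^{8+2+1} ≡ 23 × 7 × 6 ≡ 9 mod 29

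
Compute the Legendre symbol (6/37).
(6/37) = 6^{18} mod 37 = -1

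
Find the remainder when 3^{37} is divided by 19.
By Fermat: 3^{18} ≡ 1 (mod 19). 37 = 2×18 + 1. So 3^{37} ≡ 3^{1} ≡ 3 (mod 19)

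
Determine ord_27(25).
Powers of 25 mod 27: 25^1≡25, 25^2≡4, 25^3≡19, 25^4≡16, 25^5≡22, 25^6≡10, 25^7≡7, 25^8≡13, 25^9≡1. So the order of 25 is 9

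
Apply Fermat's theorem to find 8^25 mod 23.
By Fermat: 8^{22} ≡ 1 mod 23. So 8^{25} = 8^{22} · 8^{3} ≡ 8^{3} ≡ 6 mod 23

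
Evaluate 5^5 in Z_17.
By repeated squaring mod 17: 5^{1}≡5, 5^{2}≡8, 5^{4}≡13. Then 5^{5} = 5^{4+1} ≡ 13 × 5 ≡ 14 mod 17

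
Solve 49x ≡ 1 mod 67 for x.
Since 67 is prime, by Fermat 49^(-1) ≡ 49^{65} ≡ 26 mod 67. Verify: 49 × 26 = 1274 ≡ 1 mod 67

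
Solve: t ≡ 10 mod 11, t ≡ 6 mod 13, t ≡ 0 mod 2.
M = 11 × 13 × 2 = 286. M₁ = 26, y₁ ≡ 3 mod 11. M₂ = 22, y₂ ≡ 3 mod 13. M₃ = 143, y₃ ≡ 1 mod 2. t = 10×26×3 + 6×22×3 + 0×143×1 ≡ 32 mod 286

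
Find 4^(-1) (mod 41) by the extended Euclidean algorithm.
Extended GCD: 4(-10) + 41(1) = 1. So 4^(-1) ≡ -10 ≡ 31 (mod 41). Verify: 4 × 31 = 124 ≡ 1 (mod 41)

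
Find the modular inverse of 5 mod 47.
Since 47 is prime, by Fermat 5^(-1) ≡ 5^{45} ≡ 19 (mod 47). Verify: 5 × 19 = 95 ≡ 1 (mod 47)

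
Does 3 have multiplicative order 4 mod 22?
Powers of 3 mod 22: 3^1≡3, 3^2≡9, 3^3≡5, 3^4≡15, 3^5≡1. 3^4≡15≢1, so ord ≠ 4. No, the actual order is 5.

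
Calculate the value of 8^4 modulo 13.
8^{4} = 4096 ≡ 1 mod 13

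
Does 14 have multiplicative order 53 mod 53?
Powers of 14 mod 53: 14^1≡14, 14^2≡37, 14^3≡41, 14^4≡44, 14^5≡33, 14^6≡38, 14^7≡2, 14^8≡28, 14^9≡21, 14^10≡29, 14^11≡35, 14^12≡13, 14^13≡23, 14^14≡4, 14^15≡3, 14^16≡42, 14^17≡5, 14^18≡17, 14^19≡26, 14^20≡46, 14^21≡8, 14^22≡6, 14^23≡31, 14^24≡10, 14^25≡34, 14^26≡52, 14^27≡39, 14^28≡16, 14^29≡12, 14^30≡9, 14^31≡20, 14^32≡15, 14^33≡51, 14^34≡25, 14^35≡32, 14^36≡24, 14^37≡18, 14^38≡40, 14^39≡30, 14^40≡49, 14^41≡50, 14^42≡11, 14^43≡48, 14^44≡36, 14^45≡27, 14^46≡7, 14^47≡45, 14^48≡47, 14^49≡22, 14^50≡43, 14^51≡19, 14^52≡1. Already 14^52≡1, so the order is 52 < 53. No, the actual order is 52.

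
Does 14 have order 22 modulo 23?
ord_23(14) divides 22. For each prime q|22: 14^{11}≡22, 14^{2}≡12, none ≡ 1. So 14 has order 22 and is a primitive root mod 23.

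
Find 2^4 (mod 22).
2^{4} = 16 ≡ 16 (mod 22)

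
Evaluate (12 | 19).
(12/19) = 12^{9} mod 19 = -1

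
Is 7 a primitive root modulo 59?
7^{29} ≡ 1 mod 59 and 29 < 58, so ord_59(7) = 29 ≠ 58 and 7 is not a primitive root.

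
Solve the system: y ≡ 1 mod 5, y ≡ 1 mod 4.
M = 5 × 4 = 20. M₁ = 4, y₁ ≡ 4 mod 5. M₂ = 5, y₂ ≡ 1 mod 4. y = 1×4×4 + 1×5×1 ≡ 1 mod 20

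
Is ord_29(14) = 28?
Powers of 14 mod 29: 14^1≡14, 14^2≡22, 14^3≡18, 14^4≡20, 14^5≡19, 14^6≡5, 14^7≡12, 14^8≡23, 14^9≡3, 14^10≡13, 14^11≡8, 14^12≡25, 14^13≡2, 14^14≡28, 14^15≡15, 14^16≡7, 14^17≡11, 14^18≡9, 14^19≡10, 14^20≡24, 14^21≡17, 14^22≡6, 14^23≡26, 14^24≡16, 14^25≡21, 14^26≡4, 14^27≡27, 14^28≡1. First k with 14^k≡1 is k=28. Yes, ord_29(14) = 28.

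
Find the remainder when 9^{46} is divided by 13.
By Fermat: 9^{12} ≡ 1 (mod 13). 46 = 3×12 + 10. So 9^{46} ≡ 9^{10} ≡ 9 (mod 13)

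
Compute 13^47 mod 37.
Using Fermat: 13^{36} ≡ 1 (mod 37). 47 ≡ 11 (mod 36). So 13^{47} ≡ 13^{11} ≡ 15 (mod 37)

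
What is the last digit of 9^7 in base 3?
By repeated squaring mod 3: 9^{1}≡0, 9^{2}≡0, 9^{4}≡0. Then 9^{7} = 9^{4+2+1} ≡ 0 × 0 × 0 ≡ 0 mod 3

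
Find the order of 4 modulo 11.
Powers of 4 mod 11: 4^1≡4, 4^2≡5, 4^3≡9, 4^4≡3, 4^5≡1. ord_11(4) = 5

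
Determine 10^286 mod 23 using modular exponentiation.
Using Fermat: 10^{22} ≡ 1 (mod 23). 286 ≡ 0 (mod 22). So 10^{286} ≡ 10^{0} ≡ 1 (mod 23)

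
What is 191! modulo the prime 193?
(192)! = (191)! × (192) ≡ -1 mod 193. So (191)! ≡ -1 × (192)^(-1) ≡ (-1)×(-1) = 1 mod 193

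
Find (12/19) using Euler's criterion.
(12/19) = 12^{9} mod 19 = -1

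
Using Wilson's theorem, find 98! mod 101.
(100)! = (98)! × (99) × (100) ≡ -1 mod 101. So (98)! ≡ -1 × [(100)(99)]^(-1) ≡ 50 mod 101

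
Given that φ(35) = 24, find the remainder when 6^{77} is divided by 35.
By Euler: 6^{24} ≡ 1 mod 35 since gcd(6, 35) = 1. 77 = 3×24 + 5. So 6^{77} ≡ 6^{5} ≡ 6 mod 35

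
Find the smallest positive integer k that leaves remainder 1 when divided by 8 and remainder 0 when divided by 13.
M = 8 × 13 = 104. M₁ = 13, y₁ ≡ 5 mod 8. M₂ = 8, y₂ ≡ 5 mod 13. k = 1×13×5 + 0×8×5 ≡ 65 mod 104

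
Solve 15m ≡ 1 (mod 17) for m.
Since 17 is prime, by Fermat 15^(-1) ≡ 15^{15} ≡ 8 (mod 17). Verify: 15 × 8 = 120 ≡ 1 (mod 17)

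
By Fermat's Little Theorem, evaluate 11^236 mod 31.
By Fermat: 11^{30} ≡ 1 (mod 31). 236 ≡ 26 (mod 30). So 11^{236} ≡ 11^{26} ≡ 7 (mod 31)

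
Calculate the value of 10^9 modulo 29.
By repeated squaring (mod 29): 10^{1}≡10, 10^{2}≡13, 10^{4}≡24, 10^{8}≡25. Then 10^{9} = 10^{8+1} ≡ 25 × 10 ≡ 18 (mod 29)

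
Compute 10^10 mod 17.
By repeated squaring mod 17: 10^{1}≡10, 10^{2}≡15, 10^{4}≡4, 10^{8}≡16. Then 10^{10} = 10^{8+2} ≡ 16 × 15 ≡ 2 mod 17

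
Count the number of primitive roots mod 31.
Number of primitive roots mod 31 = φ(p-1) = φ(30) = 8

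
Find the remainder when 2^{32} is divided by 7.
By Fermat: 2^{6} ≡ 1 (mod 7). 32 = 5×6 + 2. So 2^{32} ≡ 2^{2} ≡ 4 (mod 7)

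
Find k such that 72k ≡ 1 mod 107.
Since 107 is prime, by Fermat 72^(-1) ≡ 72^{105} ≡ 55 mod 107. Verify: 72 × 55 = 3960 ≡ 1 mod 107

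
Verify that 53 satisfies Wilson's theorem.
(52)! mod 53 = 52. Since this equals -1 mod 53, Wilson confirms 53 is prime.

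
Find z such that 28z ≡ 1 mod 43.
Since 43 is prime, by Fermat 28^(-1) ≡ 28^{41} ≡ 20 mod 43. Verify: 28 × 20 = 560 ≡ 1 mod 43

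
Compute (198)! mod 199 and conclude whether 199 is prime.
(198)! mod 199 = 198. Since 198 ≡ -1 mod 199, 199 is prime.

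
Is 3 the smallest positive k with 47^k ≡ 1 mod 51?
Powers of 47 mod 51: 47^1≡47, 47^2≡16, 47^3≡38, 47^4≡1. 47^3≡38≢1, so ord ≠ 3. No, the actual order is 4.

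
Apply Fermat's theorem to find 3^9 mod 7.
By Fermat: 3^{6} ≡ 1 mod 7. So 3^{9} = 3^{6} · 3^{3} ≡ 3^{3} ≡ 6 mod 7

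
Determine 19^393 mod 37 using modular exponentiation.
Using Fermat: 19^{36} ≡ 1 mod 37. 393 ≡ 33 mod 36. So 19^{393} ≡ 19^{33} ≡ 8 mod 37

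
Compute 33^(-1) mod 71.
Since 71 is prime, by Fermat 33^(-1) ≡ 33^{69} ≡ 28 mod 71. Verify: 33 × 28 = 924 ≡ 1 mod 71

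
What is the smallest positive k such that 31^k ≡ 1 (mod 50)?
Powers of 31 mod 50: 31^1≡31, 31^2≡11, 31^3≡41, 31^4≡21, 31^5≡1. So the order of 31 is 5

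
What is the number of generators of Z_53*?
A prime p has φ(p-1) primitive roots; here φ(52) = 24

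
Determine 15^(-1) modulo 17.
Since 17 is prime, by Fermat 15^(-1) ≡ 15^{15} ≡ 8 mod 17. Verify: 15 × 8 = 120 ≡ 1 mod 17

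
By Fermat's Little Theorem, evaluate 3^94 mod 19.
By Fermat: 3^{18} ≡ 1 (mod 19). 94 = 5×18 + 4. So 3^{94} ≡ 3^{4} ≡ 5 (mod 19)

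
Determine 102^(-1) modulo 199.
Since 199 is prime, by Fermat 102^(-1) ≡ 102^{197} ≡ 80 mod 199. Verify: 102 × 80 = 8160 ≡ 1 mod 199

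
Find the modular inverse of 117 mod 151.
Since 151 is prime, by Fermat 117^(-1) ≡ 117^{149} ≡ 111 mod 151. Verify: 117 × 111 = 12987 ≡ 1 mod 151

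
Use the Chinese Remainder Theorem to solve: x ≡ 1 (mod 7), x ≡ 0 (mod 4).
M = 7 × 4 = 28. M₁ = 4, y₁ ≡ 2 (mod 7). M₂ = 7, y₂ ≡ 3 (mod 4). x = 1×4×2 + 0×7×3 ≡ 8 (mod 28)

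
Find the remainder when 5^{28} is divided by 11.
By Fermat: 5^{10} ≡ 1 mod 11. 28 = 2×10 + 8. So 5^{28} ≡ 5^{8} ≡ 4 mod 11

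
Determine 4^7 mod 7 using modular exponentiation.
Using Fermat: 4^{6} ≡ 1 (mod 7). 7 ≡ 1 (mod 6). So 4^{7} ≡ 4^{1} ≡ 4 (mod 7)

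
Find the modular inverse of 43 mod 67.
Since 67 is prime, by Fermat 43^(-1) ≡ 43^{65} ≡ 53 (mod 67). Verify: 43 × 53 = 2279 ≡ 1 (mod 67)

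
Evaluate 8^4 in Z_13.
8^{4} = 4096 ≡ 1 (mod 13)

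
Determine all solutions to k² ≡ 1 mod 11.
The square roots of 1 mod 11 are 1 and 10. Verify: 1² = 1 ≡ 1 mod 11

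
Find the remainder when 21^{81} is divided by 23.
By Fermat: 21^{22} ≡ 1 (mod 23). 81 = 3×22 + 15. So 21^{81} ≡ 21^{15} ≡ 7 (mod 23)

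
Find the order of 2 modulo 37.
Powers of 2 mod 37: 2^1≡2, 2^2≡4, 2^3≡8, 2^4≡16, 2^5≡32, 2^6≡27, 2^7≡17, 2^8≡34, 2^9≡31, 2^10≡25, 2^11≡13, 2^12≡26, 2^13≡15, 2^14≡30, 2^15≡23, 2^16≡9, 2^17≡18, 2^18≡36, 2^19≡35, 2^20≡33, 2^21≡29, 2^22≡21, 2^23≡5, 2^24≡10, 2^25≡20, 2^26≡3, 2^27≡6, 2^28≡12, 2^29≡24, 2^30≡11, 2^31≡22, 2^32≡7, 2^33≡14, 2^34≡28, 2^35≡19, 2^36≡1. Order = 36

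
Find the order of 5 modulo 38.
Powers of 5 mod 38: 5^1≡5, 5^2≡25, 5^3≡11, 5^4≡17, 5^5≡9, 5^6≡7, 5^7≡35, 5^8≡23, 5^9≡1. ord_38(5) = 9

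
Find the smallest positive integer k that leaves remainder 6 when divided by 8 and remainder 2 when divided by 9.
M = 8 × 9 = 72. M₁ = 9, y₁ ≡ 1 (mod 8). M₂ = 8, y₂ ≡ 8 (mod 9). k = 6×9×1 + 2×8×8 ≡ 38 (mod 72)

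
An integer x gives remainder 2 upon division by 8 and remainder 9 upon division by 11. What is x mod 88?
M = 8 × 11 = 88. M₁ = 11, y₁ ≡ 3 mod 8. M₂ = 8, y₂ ≡ 7 mod 11. x = 2×11×3 + 9×8×7 ≡ 42 mod 88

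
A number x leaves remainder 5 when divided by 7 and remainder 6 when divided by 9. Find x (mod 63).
M = 7 × 9 = 63. M₁ = 9, y₁ ≡ 4 (mod 7). M₂ = 7, y₂ ≡ 4 (mod 9). x = 5×9×4 + 6×7×4 ≡ 33 (mod 63)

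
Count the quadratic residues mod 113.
The squaring map on Z_113* is 2-to-1, so there are (112)/2 = 56 QRs.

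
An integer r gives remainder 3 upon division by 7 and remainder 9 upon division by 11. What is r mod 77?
M = 7 × 11 = 77. M₁ = 11, y₁ ≡ 2 mod 7. M₂ = 7, y₂ ≡ 8 mod 11. r = 3×11×2 + 9×7×8 ≡ 31 mod 77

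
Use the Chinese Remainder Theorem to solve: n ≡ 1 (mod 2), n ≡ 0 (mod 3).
M = 2 × 3 = 6. M₁ = 3, y₁ ≡ 1 (mod 2). M₂ = 2, y₂ ≡ 2 (mod 3). n = 1×3×1 + 0×2×2 ≡ 3 (mod 6)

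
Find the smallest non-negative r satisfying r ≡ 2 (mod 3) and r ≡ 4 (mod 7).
M = 3 × 7 = 21. M₁ = 7, y₁ ≡ 1 (mod 3). M₂ = 3, y₂ ≡ 5 (mod 7). r = 2×7×1 + 4×3×5 ≡ 11 (mod 21)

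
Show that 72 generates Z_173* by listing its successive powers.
72^1, 72^2, ..., 72^{172} mod 173: [72, 167, 87, 36, 170, 130, 18, 85, 65, 9, 129, 119, 91, 151, 146, 132, 162, 73, 66, 81, 123, 33, 127, 148, 103, 150, 74, 138, 75, 37, 69, 124, 105, 121, 62, 139, 147, 31, 156, 160, 102, 78, 80, 51, 39, 40, 112, 106, 20, 56, 53, 10, 28, 113, 5, 14, 143, 89, 7, 158, 131, 90, 79, 152, 45, 126, 76, 109, 63, 38, 141, 118, 19, 157, 59, 96, 165, 116, 48, 169, 58, 24, 171, 29, 12, 172, 101, 6, 86, 137, 3, 43, 155, 88, 108, 164, 44, 54, 82, 22, 27, 41, 11, 100, 107, 92, 50, 140, 46, 25, 70, 23, 99, 35, 98, 136, 104, 49, 68, 52, 111, 34, 26, 142, 17, 13, 71, 95, 93, 122, 134, 133, 61, 67, 153, 117, 120, 163, 145, 60, 168, 159, 30, 84, 166, 15, 42, 83, 94, 21, 128, 47, 97, 64, 110, 135, 32, 55, 154, 16, 114, 77, 8, 57, 125, 4, 115, 149, 2, 144, 161, 1]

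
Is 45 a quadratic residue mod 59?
By Euler's criterion: 45^{29} ≡ 1 (mod 59). Since this equals 1, 45 is a QR.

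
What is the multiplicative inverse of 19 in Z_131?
Since 131 is prime, by Fermat 19^(-1) ≡ 19^{129} ≡ 69 mod 131. Verify: 19 × 69 = 1311 ≡ 1 mod 131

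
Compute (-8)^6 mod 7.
Using Fermat: (-8)^{6} ≡ 1 mod 7. 6 ≡ 0 mod 6. So (-8)^{6} ≡ (-8)^{0} ≡ 1 mod 7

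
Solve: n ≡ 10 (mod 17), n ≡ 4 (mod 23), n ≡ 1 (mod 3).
M = 17 × 23 × 3 = 1173. M₁ = 69, y₁ ≡ 1 (mod 17). M₂ = 51, y₂ ≡ 14 (mod 23). M₃ = 391, y₃ ≡ 1 (mod 3). n = 10×69×1 + 4×51×14 + 1×391×1 ≡ 418 (mod 1173)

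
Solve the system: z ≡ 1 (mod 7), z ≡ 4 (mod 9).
M = 7 × 9 = 63. M₁ = 9, y₁ ≡ 4 (mod 7). M₂ = 7, y₂ ≡ 4 (mod 9). z = 1×9×4 + 4×7×4 ≡ 22 (mod 63)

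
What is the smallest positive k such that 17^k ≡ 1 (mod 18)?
Powers of 17 mod 18: 17^1≡17, 17^2≡1. ord_18(17) = 2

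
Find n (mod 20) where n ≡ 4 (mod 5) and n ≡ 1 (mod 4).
M = 5 × 4 = 20. M₁ = 4, y₁ ≡ 4 (mod 5). M₂ = 5, y₂ ≡ 1 (mod 4). n = 4×4×4 + 1×5×1 ≡ 9 (mod 20)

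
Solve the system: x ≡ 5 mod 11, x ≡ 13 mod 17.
M = 11 × 17 = 187. M₁ = 17, y₁ ≡ 2 mod 11. M₂ = 11, y₂ ≡ 14 mod 17. x = 5×17×2 + 13×11×14 ≡ 115 mod 187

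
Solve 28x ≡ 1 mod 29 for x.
Since 29 is prime, by Fermat 28^(-1) ≡ 28^{27} ≡ 28 mod 29. Verify: 28 × 28 = 784 ≡ 1 mod 29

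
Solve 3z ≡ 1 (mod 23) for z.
Since 23 is prime, by Fermat 3^(-1) ≡ 3^{21} ≡ 8 (mod 23). Verify: 3 × 8 = 24 ≡ 1 (mod 23)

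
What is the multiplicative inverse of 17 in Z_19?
Since 19 is prime, by Fermat 17^(-1) ≡ 17^{17} ≡ 9 (mod 19). Verify: 17 × 9 = 153 ≡ 1 (mod 19)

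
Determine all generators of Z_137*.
There are φ(136) = 64 primitive roots mod 137: {3, 5, 6, 12, 13, 20, 21, 23, 24, 26, 27, 29, 31, 33, 35, 40, 42, 43, 45, 46, 47, 48, 51, 52, 53, 54, 55, 57, 58, 62, 66, 67, 70, 71, 75, 79, 80, 82, 83, 84, 85, 86, 89, 90, 91, 92, 94, 95, 97, 102, 104, 106, 108, 110, 111, 113, 114, 116, 117, 124, 125, 131, 132, 134}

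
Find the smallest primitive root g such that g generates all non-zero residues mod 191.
g = 19. Powers: [19, 170, 174, 59, 166, 98, 143, 43, 53, 52, ...] generates all 190 non-zero residues.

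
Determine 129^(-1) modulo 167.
Since 167 is prime, by Fermat 129^(-1) ≡ 129^{165} ≡ 145 (mod 167). Verify: 129 × 145 = 18705 ≡ 1 (mod 167)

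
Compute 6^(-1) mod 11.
Since 11 is prime, by Fermat 6^(-1) ≡ 6^{9} ≡ 2 mod 11. Verify: 6 × 2 = 12 ≡ 1 mod 11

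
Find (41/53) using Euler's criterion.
(41/53) = 41^{26} mod 53 = -1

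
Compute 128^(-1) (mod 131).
Since 131 is prime, by Fermat 128^(-1) ≡ 128^{129} ≡ 87 (mod 131). Verify: 128 × 87 = 11136 ≡ 1 (mod 131)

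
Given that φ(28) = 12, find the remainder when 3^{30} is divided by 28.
By Euler: 3^{12} ≡ 1 (mod 28) since gcd(3, 28) = 1. 30 = 2×12 + 6. So 3^{30} ≡ 3^{6} ≡ 1 (mod 28)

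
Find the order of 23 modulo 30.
Powers of 23 mod 30: 23^1≡23, 23^2≡19, 23^3≡17, 23^4≡1. Order = 4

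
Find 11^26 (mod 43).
By repeated squaring (mod 43): 11^{1}≡11, 11^{2}≡35, 11^{4}≡21, 11^{8}≡11, 11^{16}≡35. Then 11^{26} = 11^{16+8+2} ≡ 35 × 11 × 35 ≡ 16 (mod 43)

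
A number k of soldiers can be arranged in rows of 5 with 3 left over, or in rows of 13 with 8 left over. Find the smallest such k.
M = 5 × 13 = 65. M₁ = 13, y₁ ≡ 2 mod 5. M₂ = 5, y₂ ≡ 8 mod 13. k = 3×13×2 + 8×5×8 ≡ 8 mod 65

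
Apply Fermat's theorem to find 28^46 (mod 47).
By Fermat's Little Theorem, 28^{46} ≡ 1 (mod 47) since 47 is prime and gcd(28, 47) = 1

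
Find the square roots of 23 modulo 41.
The square roots of 23 mod 41 are 33 and 8. Verify: 33² = 1089 ≡ 23 (mod 41)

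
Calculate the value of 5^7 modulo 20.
By repeated squaring (mod 20): 5^{1}≡5, 5^{2}≡5, 5^{4}≡5. Then 5^{7} = 5^{4+2+1} ≡ 5 × 5 × 5 ≡ 5 (mod 20)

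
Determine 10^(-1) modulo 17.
Since 17 is prime, by Fermat 10^(-1) ≡ 10^{15} ≡ 12 mod 17. Verify: 10 × 12 = 120 ≡ 1 mod 17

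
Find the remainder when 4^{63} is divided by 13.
By Fermat: 4^{12} ≡ 1 mod 13. 63 = 5×12 + 3. So 4^{63} ≡ 4^{3} ≡ 12 mod 13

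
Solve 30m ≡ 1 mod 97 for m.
Since 97 is prime, by Fermat 30^(-1) ≡ 30^{95} ≡ 55 mod 97. Verify: 30 × 55 = 1650 ≡ 1 mod 97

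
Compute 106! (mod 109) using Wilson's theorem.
(108)! = (106)! × (107) × (108) ≡ -1 (mod 109). So (106)! ≡ -1 × [(108)(107)]^(-1) ≡ 54 (mod 109)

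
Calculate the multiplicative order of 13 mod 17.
Powers of 13 mod 17: 13^1≡13, 13^2≡16, 13^3≡4, 13^4≡1. Order = 4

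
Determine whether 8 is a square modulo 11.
By Euler's criterion: 8^{5} ≡ 10 (mod 11). Since this equals -1 (≡ 10), 8 is not a QR.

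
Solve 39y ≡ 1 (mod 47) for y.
Since 47 is prime, by Fermat 39^(-1) ≡ 39^{45} ≡ 41 (mod 47). Verify: 39 × 41 = 1599 ≡ 1 (mod 47)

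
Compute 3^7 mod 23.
By repeated squaring mod 23: 3^{1}≡3, 3^{2}≡9, 3^{4}≡12. Then 3^{7} = 3^{4+2+1} ≡ 12 × 9 × 3 ≡ 2 mod 23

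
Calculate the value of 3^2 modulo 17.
3^{2} = 9 ≡ 9 mod 17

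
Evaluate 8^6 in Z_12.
By repeated squaring (mod 12): 8^{1}≡8, 8^{2}≡4, 8^{4}≡4. Then 8^{6} = 8^{4+2} ≡ 4 × 4 ≡ 4 (mod 12)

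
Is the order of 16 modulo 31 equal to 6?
Powers of 16 mod 31: 16^1≡16, 16^2≡8, 16^3≡4, 16^4≡2, 16^5≡1. Already 16^5≡1, so the order is 5 < 6. No, the actual order is 5.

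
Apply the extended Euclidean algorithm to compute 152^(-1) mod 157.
Extended GCD: 152(-63) + 157(61) = 1. So 152^(-1) ≡ -63 ≡ 94 mod 157. Verify: 152 × 94 = 14288 ≡ 1 mod 157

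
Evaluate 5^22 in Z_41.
By repeated squaring (mod 41): 5^{1}≡5, 5^{2}≡25, 5^{4}≡10, 5^{8}≡18, 5^{16}≡37. Then 5^{22} = 5^{16+4+2} ≡ 37 × 10 × 25 ≡ 25 (mod 41)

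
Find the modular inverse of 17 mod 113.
Since 113 is prime, by Fermat 17^(-1) ≡ 17^{111} ≡ 20 (mod 113). Verify: 17 × 20 = 340 ≡ 1 (mod 113)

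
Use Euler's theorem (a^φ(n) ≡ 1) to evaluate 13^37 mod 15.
By Euler: 13^{8} ≡ 1 mod 15 since gcd(13, 15) = 1. 37 = 4×8 + 5. So 13^{37} ≡ 13^{5} ≡ 13 mod 15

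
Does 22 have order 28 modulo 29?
22^{14} ≡ 1 (mod 29) and 14 < 28, so ord_29(22) = 14 ≠ 28 and 22 is not a primitive root.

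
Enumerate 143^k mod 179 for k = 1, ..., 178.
143^1, 143^2, ..., 143^{178} mod 179: [143, 43, 63, 59, 24, 31, 137, 80, 163, 39, 28, 66, 130, 153, 41, 135, 152, 77, 92, 89, 18, 68, 58, 60, 167, 74, 21, 139, 8, 70, 165, 146, 114, 13, 69, 22, 103, 51, 133, 45, 170, 145, 150, 149, 6, 142, 79, 20, 175, 144, 7, 106, 122, 83, 55, 168, 38, 64, 23, 67, 94, 17, 104, 15, 176, 108, 50, 169, 2, 107, 86, 126, 118, 48, 62, 95, 160, 147, 78, 56, 132, 81, 127, 82, 91, 125, 154, 5, 178, 36, 136, 116, 120, 155, 148, 42, 99, 16, 140, 151, 113, 49, 26, 138, 44, 27, 102, 87, 90, 161, 111, 121, 119, 12, 105, 158, 40, 171, 109, 14, 33, 65, 166, 110, 157, 76, 128, 46, 134, 9, 34, 29, 30, 173, 37, 100, 159, 4, 35, 172, 73, 57, 96, 124, 11, 141, 115, 156, 112, 85, 162, 75, 164, 3, 71, 129, 10, 177, 72, 93, 53, 61, 131, 117, 84, 19, 32, 101, 123, 47, 98, 52, 97, 88, 54, 25, 174, 1]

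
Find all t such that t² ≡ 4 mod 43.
The square roots of 4 mod 43 are 41 and 2. Verify: 41² = 1681 ≡ 4 mod 43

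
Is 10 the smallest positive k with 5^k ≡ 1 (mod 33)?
Powers of 5 mod 33: 5^1≡5, 5^2≡25, 5^3≡26, 5^4≡31, 5^5≡23, 5^6≡16, 5^7≡14, 5^8≡4, 5^9≡20, 5^10≡1. First k with 5^k≡1 is k=10. Yes, ord_33(5) = 10.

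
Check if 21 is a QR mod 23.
By Euler's criterion: 21^{11} ≡ 22 (mod 23). Since this equals -1 (≡ 22), 21 is not a QR.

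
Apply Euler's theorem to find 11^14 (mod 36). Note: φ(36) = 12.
By Euler: 11^{12} ≡ 1 (mod 36) since gcd(11, 36) = 1. 14 = 1×12 + 2. So 11^{14} ≡ 11^{2} ≡ 13 (mod 36)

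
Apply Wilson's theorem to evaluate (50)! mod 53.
(52)! = (50)! × (51) × (52) ≡ -1 (mod 53). So (50)! ≡ -1 × [(52)(51)]^(-1) ≡ 26 (mod 53)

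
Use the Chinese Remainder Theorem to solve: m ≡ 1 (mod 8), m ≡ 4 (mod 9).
M = 8 × 9 = 72. M₁ = 9, y₁ ≡ 1 (mod 8). M₂ = 8, y₂ ≡ 8 (mod 9). m = 1×9×1 + 4×8×8 ≡ 49 (mod 72)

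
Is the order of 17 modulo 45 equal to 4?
Powers of 17 mod 45: 17^1≡17, 17^2≡19, 17^3≡8, 17^4≡1. First k with 17^k≡1 is k=4. Yes, ord_45(17) = 4.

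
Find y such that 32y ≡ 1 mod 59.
Since 59 is prime, by Fermat 32^(-1) ≡ 32^{57} ≡ 24 mod 59. Verify: 32 × 24 = 768 ≡ 1 mod 59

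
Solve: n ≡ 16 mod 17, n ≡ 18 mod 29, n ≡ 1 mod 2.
M = 17 × 29 × 2 = 986. M₁ = 58, y₁ ≡ 5 mod 17. M₂ = 34, y₂ ≡ 6 mod 29. M₃ = 493, y₃ ≡ 1 mod 2. n = 16×58×5 + 18×34×6 + 1×493×1 ≡ 917 mod 986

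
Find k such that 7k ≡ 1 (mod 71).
Since 71 is prime, by Fermat 7^(-1) ≡ 7^{69} ≡ 61 (mod 71). Verify: 7 × 61 = 427 ≡ 1 (mod 71)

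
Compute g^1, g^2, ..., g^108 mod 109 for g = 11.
11^1, 11^2, ..., 11^{108} mod 109: [11, 12, 23, 35, 58, 93, 42, 26, 68, 94, 53, 38, 91, 20, 2, 22, 24, 46, 70, 7, 77, 84, 52, 27, 79, 106, 76, 73, 40, 4, 44, 48, 92, 31, 14, 45, 59, 104, 54, 49, 103, 43, 37, 80, 8, 88, 96, 75, 62, 28, 90, 9, 99, 108, 98, 97, 86, 74, 51, 16, 67, 83, 41, 15, 56, 71, 18, 89, 107, 87, 85, 63, 39, 102, 32, 25, 57, 82, 30, 3, 33, 36, 69, 105, 65, 61, 17, 78, 95, 64, 50, 5, 55, 60, 6, 66, 72, 29, 101, 21, 13, 34, 47, 81, 19, 100, 10, 1]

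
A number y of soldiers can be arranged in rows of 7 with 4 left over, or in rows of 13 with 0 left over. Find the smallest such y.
M = 7 × 13 = 91. M₁ = 13, y₁ ≡ 6 (mod 7). M₂ = 7, y₂ ≡ 2 (mod 13). y = 4×13×6 + 0×7×2 ≡ 39 (mod 91)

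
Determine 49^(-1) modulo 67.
Since 67 is prime, by Fermat 49^(-1) ≡ 49^{65} ≡ 26 mod 67. Verify: 49 × 26 = 1274 ≡ 1 mod 67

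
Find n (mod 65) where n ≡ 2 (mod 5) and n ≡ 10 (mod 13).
M = 5 × 13 = 65. M₁ = 13, y₁ ≡ 2 (mod 5). M₂ = 5, y₂ ≡ 8 (mod 13). n = 2×13×2 + 10×5×8 ≡ 62 (mod 65)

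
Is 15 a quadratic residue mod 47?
By Euler's criterion: 15^{23} ≡ 46 (mod 47). Since this equals -1 (≡ 46), 15 is not a QR.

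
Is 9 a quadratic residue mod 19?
By Euler's criterion: 9^{9} ≡ 1 (mod 19). Since this equals 1, 9 is a QR.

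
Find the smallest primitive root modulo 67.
g = 2. For each prime q|66: 2^{33}≡66, 2^{22}≡37, 2^{6}≡64, none ≡ 1, so ord_67(2) = 66 and 2 is a primitive root.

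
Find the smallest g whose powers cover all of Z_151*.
g = 6. Powers: [6, 36, 65, 88, 75, 148, 133, 43, ...] generates all 150 non-zero residues.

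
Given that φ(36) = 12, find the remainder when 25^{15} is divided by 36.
By Euler: 25^{12} ≡ 1 mod 36 since gcd(25, 36) = 1. 15 = 1×12 + 3. So 25^{15} ≡ 25^{3} ≡ 1 mod 36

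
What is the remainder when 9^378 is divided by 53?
Using Fermat: 9^{52} ≡ 1 mod 53. 378 ≡ 14 mod 52. So 9^{378} ≡ 9^{14} ≡ 44 mod 53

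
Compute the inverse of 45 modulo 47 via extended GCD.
Extended GCD: 45(23) + 47(-22) = 1. So 45^(-1) ≡ 23 mod 47. Verify: 45 × 23 = 1035 ≡ 1 mod 47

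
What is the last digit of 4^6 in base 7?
Using Fermat: 4^{6} ≡ 1 mod 7. 6 ≡ 0 mod 6. So 4^{6} ≡ 4^{0} ≡ 1 mod 7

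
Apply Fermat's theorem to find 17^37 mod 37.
By Fermat: 17^{36} ≡ 1 mod 37. So 17^{37} = 17^{36} · 17^{1} ≡ 17^{1} ≡ 17 mod 37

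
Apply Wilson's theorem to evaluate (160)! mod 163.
(162)! = (160)! × (161) × (162) ≡ -1 (mod 163). So (160)! ≡ -1 × [(162)(161)]^(-1) ≡ 81 (mod 163)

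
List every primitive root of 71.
There are φ(70) = 24 primitive roots mod 71: {7, 11, 13, 21, 22, 28, 31, 33, 35, 42, 44, 47, 52, 53, 55, 56, 59, 61, 62, 63, 65, 67, 68, 69}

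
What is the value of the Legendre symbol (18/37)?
(18/37) = 18^{18} mod 37 = -1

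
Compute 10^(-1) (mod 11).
Since 11 is prime, by Fermat 10^(-1) ≡ 10^{9} ≡ 10 (mod 11). Verify: 10 × 10 = 100 ≡ 1 (mod 11)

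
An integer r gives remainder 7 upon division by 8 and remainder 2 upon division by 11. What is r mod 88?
M = 8 × 11 = 88. M₁ = 11, y₁ ≡ 3 mod 8. M₂ = 8, y₂ ≡ 7 mod 11. r = 7×11×3 + 2×8×7 ≡ 79 mod 88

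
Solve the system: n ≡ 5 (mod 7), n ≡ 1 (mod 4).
M = 7 × 4 = 28. M₁ = 4, y₁ ≡ 2 (mod 7). M₂ = 7, y₂ ≡ 3 (mod 4). n = 5×4×2 + 1×7×3 ≡ 5 (mod 28)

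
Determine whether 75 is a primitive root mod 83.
75^{41} ≡ 1 (mod 83) and 41 < 82, so ord_83(75) = 41 ≠ 82 and 75 is not a primitive root.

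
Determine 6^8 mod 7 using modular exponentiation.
Using Fermat: 6^{6} ≡ 1 (mod 7). 8 ≡ 2 (mod 6). So 6^{8} ≡ 6^{2} ≡ 1 (mod 7)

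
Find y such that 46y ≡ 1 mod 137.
Since 137 is prime, by Fermat 46^(-1) ≡ 46^{135} ≡ 3 mod 137. Verify: 46 × 3 = 138 ≡ 1 mod 137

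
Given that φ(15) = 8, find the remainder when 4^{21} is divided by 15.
By Euler: 4^{8} ≡ 1 mod 15 since gcd(4, 15) = 1. 21 = 2×8 + 5. So 4^{21} ≡ 4^{5} ≡ 4 mod 15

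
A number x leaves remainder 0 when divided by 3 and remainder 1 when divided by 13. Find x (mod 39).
M = 3 × 13 = 39. M₁ = 13, y₁ ≡ 1 (mod 3). M₂ = 3, y₂ ≡ 9 (mod 13). x = 0×13×1 + 1×3×9 ≡ 27 (mod 39)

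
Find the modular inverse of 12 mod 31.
Since 31 is prime, by Fermat 12^(-1) ≡ 12^{29} ≡ 13 mod 31. Verify: 12 × 13 = 156 ≡ 1 mod 31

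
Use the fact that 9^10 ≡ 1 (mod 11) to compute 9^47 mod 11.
By Fermat: 9^{10} ≡ 1 (mod 11). 47 = 4×10 + 7. So 9^{47} ≡ 9^{7} ≡ 4 (mod 11)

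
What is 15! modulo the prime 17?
(16)! = (15)! × (16) ≡ -1 (mod 17). So (15)! ≡ -1 × (16)^(-1) ≡ (-1)×(-1) = 1 (mod 17)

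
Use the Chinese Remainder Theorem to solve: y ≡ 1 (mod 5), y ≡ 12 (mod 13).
M = 5 × 13 = 65. M₁ = 13, y₁ ≡ 2 (mod 5). M₂ = 5, y₂ ≡ 8 (mod 13). y = 1×13×2 + 12×5×8 ≡ 51 (mod 65)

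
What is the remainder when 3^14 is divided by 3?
By repeated squaring mod 3: 3^{1}≡0, 3^{2}≡0, 3^{4}≡0, 3^{8}≡0. Then 3^{14} = 3^{8+4+2} ≡ 0 × 0 × 0 ≡ 0 mod 3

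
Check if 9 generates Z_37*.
9^{9} ≡ 1 mod 37 and 9 < 36, so ord_37(9) = 9 ≠ 36 and 9 is not a primitive root.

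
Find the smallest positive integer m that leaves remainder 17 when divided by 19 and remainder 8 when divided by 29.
M = 19 × 29 = 551. M₁ = 29, y₁ ≡ 2 mod 19. M₂ = 19, y₂ ≡ 26 mod 29. m = 17×29×2 + 8×19×26 ≡ 530 mod 551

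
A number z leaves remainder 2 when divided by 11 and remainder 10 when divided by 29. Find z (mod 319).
M = 11 × 29 = 319. M₁ = 29, y₁ ≡ 8 (mod 11). M₂ = 11, y₂ ≡ 8 (mod 29). z = 2×29×8 + 10×11×8 ≡ 68 (mod 319)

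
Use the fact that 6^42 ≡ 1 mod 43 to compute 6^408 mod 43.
By Fermat: 6^{42} ≡ 1 mod 43. 408 ≡ 30 mod 42. So 6^{408} ≡ 6^{30} ≡ 1 mod 43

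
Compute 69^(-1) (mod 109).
Since 109 is prime, by Fermat 69^(-1) ≡ 69^{107} ≡ 79 (mod 109). Verify: 69 × 79 = 5451 ≡ 1 (mod 109)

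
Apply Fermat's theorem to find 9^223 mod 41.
By Fermat: 9^{40} ≡ 1 mod 41. 223 ≡ 23 mod 40. So 9^{223} ≡ 9^{23} ≡ 32 mod 41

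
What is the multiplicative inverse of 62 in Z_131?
Since 131 is prime, by Fermat 62^(-1) ≡ 62^{129} ≡ 112 (mod 131). Verify: 62 × 112 = 6944 ≡ 1 (mod 131)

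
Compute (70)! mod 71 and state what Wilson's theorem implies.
(70)! mod 71 = 70. Since this equals -1 (mod 71), Wilson confirms 71 is prime.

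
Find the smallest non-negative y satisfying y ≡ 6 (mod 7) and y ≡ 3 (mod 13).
M = 7 × 13 = 91. M₁ = 13, y₁ ≡ 6 (mod 7). M₂ = 7, y₂ ≡ 2 (mod 13). y = 6×13×6 + 3×7×2 ≡ 55 (mod 91)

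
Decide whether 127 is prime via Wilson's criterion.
(126)! mod 127 = 126. Since 126 ≡ -1 (mod 127), 127 is prime.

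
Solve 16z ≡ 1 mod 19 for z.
Since 19 is prime, by Fermat 16^(-1) ≡ 16^{17} ≡ 6 mod 19. Verify: 16 × 6 = 96 ≡ 1 mod 19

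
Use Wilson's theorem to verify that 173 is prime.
(172)! mod 173 = 172. Since this equals -1 (mod 173), Wilson confirms 173 is prime.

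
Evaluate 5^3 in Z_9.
5^{3} = 125 ≡ 8 (mod 9)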